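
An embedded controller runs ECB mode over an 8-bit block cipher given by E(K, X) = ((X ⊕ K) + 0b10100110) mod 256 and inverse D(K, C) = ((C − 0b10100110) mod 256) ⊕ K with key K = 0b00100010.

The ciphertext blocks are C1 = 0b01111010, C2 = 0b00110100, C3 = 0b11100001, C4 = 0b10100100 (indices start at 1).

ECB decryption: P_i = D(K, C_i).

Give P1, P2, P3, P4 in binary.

P1: D(K, 0b01111010) = 0b11110110.
P2: D(K, 0b00110100) = 0b10101100.
P3: D(K, 0b11100001) = 0b00011001.
P4: D(K, 0b10100100) = 0b11011100.

P1 = 0b11110110, P2 = 0b10101100, P3 = 0b00011001, P4 = 0b11011100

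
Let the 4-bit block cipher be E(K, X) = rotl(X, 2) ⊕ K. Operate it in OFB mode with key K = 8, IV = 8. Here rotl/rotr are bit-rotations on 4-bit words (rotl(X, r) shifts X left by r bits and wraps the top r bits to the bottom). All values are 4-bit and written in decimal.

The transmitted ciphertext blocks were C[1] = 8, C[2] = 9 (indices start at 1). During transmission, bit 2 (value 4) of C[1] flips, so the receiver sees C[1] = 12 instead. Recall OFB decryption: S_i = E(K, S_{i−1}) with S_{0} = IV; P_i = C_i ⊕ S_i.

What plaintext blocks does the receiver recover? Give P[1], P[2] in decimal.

Only C[1] changed, to 12. In OFB, a change in C_i flips the same bit in P_i only; the keystream is unaffected. Decrypting the received ciphertext:
P[1]: S = E(K, 8) = 10; 12 ⊕ 10 = 6.
P[2]: S = E(K, 10) = 2; 9 ⊕ 2 = 11.
Blocks that differ from the original plaintext: P[1].

P[1] = 6, P[2] = 11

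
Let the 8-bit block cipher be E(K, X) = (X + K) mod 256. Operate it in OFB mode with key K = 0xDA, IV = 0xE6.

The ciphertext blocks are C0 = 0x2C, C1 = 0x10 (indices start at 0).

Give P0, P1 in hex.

P0 = 0xEC, P1 = 0x8A

OFB decryption: S_i = E(K, S_{i−1}) with S_{−1} = IV; P_i = C_i ⊕ S_i.
P0: S = E(K, 0xE6) = 0xC0; 0x2C ⊕ 0xC0 = 0xEC.
P1: S = E(K, 0xC0) = 0x9A; 0x10 ⊕ 0x9A = 0x8A.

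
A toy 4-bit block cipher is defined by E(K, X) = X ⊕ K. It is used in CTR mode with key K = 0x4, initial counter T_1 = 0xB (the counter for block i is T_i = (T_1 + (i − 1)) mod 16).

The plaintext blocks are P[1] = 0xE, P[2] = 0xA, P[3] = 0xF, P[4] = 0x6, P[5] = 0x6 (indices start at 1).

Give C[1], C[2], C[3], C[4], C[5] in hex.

CTR encryption: S_i = E(K, T_i) where T_i is the counter for block i; C_i = P_i ⊕ S_i.
C[1]: T = 0xB, S = E(K, T) = 0xF; 0xE ⊕ 0xF = 0x1.
C[2]: T = 0xC, S = E(K, T) = 0x8; 0xA ⊕ 0x8 = 0x2.
C[3]: T = 0xD, S = E(K, T) = 0x9; 0xF ⊕ 0x9 = 0x6.
C[4]: T = 0xE, S = E(K, T) = 0xA; 0x6 ⊕ 0xA = 0xC.
C[5]: T = 0xF, S = E(K, T) = 0xB; 0x6 ⊕ 0xB = 0xD.

C[1] = 0x1, C[2] = 0x2, C[3] = 0x6, C[4] = 0xC, C[5] = 0xD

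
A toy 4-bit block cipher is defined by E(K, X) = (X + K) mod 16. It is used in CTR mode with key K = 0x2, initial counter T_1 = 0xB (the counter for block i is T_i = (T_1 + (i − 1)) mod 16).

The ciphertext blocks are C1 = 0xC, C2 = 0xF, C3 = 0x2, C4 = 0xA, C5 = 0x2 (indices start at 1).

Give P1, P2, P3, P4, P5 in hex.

P1 = 0x1, P2 = 0x1, P3 = 0xD, P4 = 0xA, P5 = 0x3

CTR decryption: S_i = E(K, T_i) where T_i is the counter for block i; P_i = C_i ⊕ S_i.
P1: T = 0xB, S = E(K, T) = 0xD; 0xC ⊕ 0xD = 0x1.
P2: T = 0xC, S = E(K, T) = 0xE; 0xF ⊕ 0xE = 0x1.
P3: T = 0xD, S = E(K, T) = 0xF; 0x2 ⊕ 0xF = 0xD.
P4: T = 0xE, S = E(K, T) = 0x0; 0xA ⊕ 0x0 = 0xA.
P5: T = 0xF, S = E(K, T) = 0x1; 0x2 ⊕ 0x1 = 0x3.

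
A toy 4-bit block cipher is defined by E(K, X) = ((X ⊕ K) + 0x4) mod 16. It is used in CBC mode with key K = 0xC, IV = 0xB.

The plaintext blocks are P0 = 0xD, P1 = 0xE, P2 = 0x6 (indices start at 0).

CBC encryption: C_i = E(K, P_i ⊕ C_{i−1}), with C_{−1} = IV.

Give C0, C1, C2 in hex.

C0 = 0xE, C1 = 0x0, C2 = 0xE

C0: P0 ⊕ 0xB = 0x6; E(K, 0x6) = 0xE.
C1: P1 ⊕ 0xE = 0x0; E(K, 0x0) = 0x0.
C2: P2 ⊕ 0x0 = 0x6; E(K, 0x6) = 0xE.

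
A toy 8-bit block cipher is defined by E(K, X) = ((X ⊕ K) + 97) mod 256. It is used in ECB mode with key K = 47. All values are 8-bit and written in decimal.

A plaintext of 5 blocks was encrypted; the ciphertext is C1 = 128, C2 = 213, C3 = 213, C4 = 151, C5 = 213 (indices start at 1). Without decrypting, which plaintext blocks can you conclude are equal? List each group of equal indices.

ECB encrypts each block independently with the same key, so equal ciphertext blocks imply equal plaintext blocks.
C2 = C3 = C5 = 213, so P2 = P3 = P5.

P2 = P3 = P5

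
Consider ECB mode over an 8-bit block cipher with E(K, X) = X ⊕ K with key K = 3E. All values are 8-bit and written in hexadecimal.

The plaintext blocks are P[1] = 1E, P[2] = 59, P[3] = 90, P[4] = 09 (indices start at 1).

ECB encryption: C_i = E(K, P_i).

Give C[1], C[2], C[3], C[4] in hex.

C[1] = 20, C[2] = 67, C[3] = AE, C[4] = 37

C[1]: E(K, 1E) = 20.
C[2]: E(K, 59) = 67.
C[3]: E(K, 90) = AE.
C[4]: E(K, 09) = 37.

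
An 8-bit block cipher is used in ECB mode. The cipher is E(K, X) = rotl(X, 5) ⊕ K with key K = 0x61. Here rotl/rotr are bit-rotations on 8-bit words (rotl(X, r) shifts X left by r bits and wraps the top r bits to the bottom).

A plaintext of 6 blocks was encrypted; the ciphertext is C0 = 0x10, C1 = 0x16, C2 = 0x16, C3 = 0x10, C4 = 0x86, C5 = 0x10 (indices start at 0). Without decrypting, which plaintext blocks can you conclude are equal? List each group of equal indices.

ECB encrypts each block independently with the same key, so equal ciphertext blocks imply equal plaintext blocks.
C0 = C3 = C5 = 0x10, so P0 = P3 = P5.
C1 = C2 = 0x16, so P1 = P2.

P0 = P3 = P5; P1 = P2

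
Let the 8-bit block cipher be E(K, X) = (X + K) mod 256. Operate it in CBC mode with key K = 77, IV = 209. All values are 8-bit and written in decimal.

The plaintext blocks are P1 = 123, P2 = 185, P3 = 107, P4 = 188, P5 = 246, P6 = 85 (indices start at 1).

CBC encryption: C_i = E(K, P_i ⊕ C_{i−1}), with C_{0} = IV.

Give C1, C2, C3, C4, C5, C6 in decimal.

C1: P1 ⊕ 209 = 170; E(K, 170) = 247.
C2: P2 ⊕ 247 = 78; E(K, 78) = 155.
C3: P3 ⊕ 155 = 240; E(K, 240) = 61.
C4: P4 ⊕ 61 = 129; E(K, 129) = 206.
C5: P5 ⊕ 206 = 56; E(K, 56) = 133.
C6: P6 ⊕ 133 = 208; E(K, 208) = 29.

C1 = 247, C2 = 155, C3 = 61, C4 = 206, C5 = 133, C6 = 29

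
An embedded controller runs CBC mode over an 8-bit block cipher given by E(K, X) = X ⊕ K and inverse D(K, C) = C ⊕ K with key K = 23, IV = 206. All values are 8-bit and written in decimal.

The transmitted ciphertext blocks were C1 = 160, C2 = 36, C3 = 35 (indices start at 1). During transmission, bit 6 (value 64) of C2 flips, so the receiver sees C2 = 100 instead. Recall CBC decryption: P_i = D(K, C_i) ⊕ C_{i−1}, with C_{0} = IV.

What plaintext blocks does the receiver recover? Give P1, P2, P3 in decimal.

P1 = 121, P2 = 211, P3 = 80

Only C2 changed, to 100. In CBC, a change in C_i garbles P_i and flips the same bit in P_{i+1}. Decrypting the received ciphertext:
P1: D(K, 160) = 183; 183 ⊕ 206 = 121.
P2: D(K, 100) = 115; 115 ⊕ 160 = 211.
P3: D(K, 35) = 52; 52 ⊕ 100 = 80.
Blocks that differ from the original plaintext: P2, P3.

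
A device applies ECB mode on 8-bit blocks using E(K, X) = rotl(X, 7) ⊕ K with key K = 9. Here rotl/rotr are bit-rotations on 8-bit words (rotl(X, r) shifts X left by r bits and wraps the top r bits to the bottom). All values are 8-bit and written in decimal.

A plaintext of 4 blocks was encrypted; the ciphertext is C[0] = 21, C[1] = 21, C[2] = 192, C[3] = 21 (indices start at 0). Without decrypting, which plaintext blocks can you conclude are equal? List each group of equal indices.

P[0] = P[1] = P[3]

ECB encrypts each block independently with the same key, so equal ciphertext blocks imply equal plaintext blocks.
C[0] = C[1] = C[3] = 21, so P[0] = P[1] = P[3].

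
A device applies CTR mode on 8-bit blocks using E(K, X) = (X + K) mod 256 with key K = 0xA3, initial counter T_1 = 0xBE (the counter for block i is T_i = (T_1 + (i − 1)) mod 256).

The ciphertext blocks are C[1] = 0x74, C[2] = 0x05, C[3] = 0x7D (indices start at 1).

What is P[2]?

P[2] = 0x67

CTR decryption: S_i = E(K, T_i) where T_i is the counter for block i; P_i = C_i ⊕ S_i.
P[2]: T = 0xBF, S = E(K, T) = 0x62; 0x05 ⊕ 0x62 = 0x67.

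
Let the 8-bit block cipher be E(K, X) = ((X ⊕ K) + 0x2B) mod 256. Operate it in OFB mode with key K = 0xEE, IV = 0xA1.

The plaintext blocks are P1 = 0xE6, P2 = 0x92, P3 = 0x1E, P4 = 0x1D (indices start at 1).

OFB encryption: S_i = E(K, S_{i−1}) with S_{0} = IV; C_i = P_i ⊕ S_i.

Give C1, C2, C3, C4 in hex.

C1 = 0x9C, C2 = 0x2D, C3 = 0x62, C4 = 0xA0

C1: S = E(K, 0xA1) = 0x7A; 0xE6 ⊕ 0x7A = 0x9C.
C2: S = E(K, 0x7A) = 0xBF; 0x92 ⊕ 0xBF = 0x2D.
C3: S = E(K, 0xBF) = 0x7C; 0x1E ⊕ 0x7C = 0x62.
C4: S = E(K, 0x7C) = 0xBD; 0x1D ⊕ 0xBD = 0xA0.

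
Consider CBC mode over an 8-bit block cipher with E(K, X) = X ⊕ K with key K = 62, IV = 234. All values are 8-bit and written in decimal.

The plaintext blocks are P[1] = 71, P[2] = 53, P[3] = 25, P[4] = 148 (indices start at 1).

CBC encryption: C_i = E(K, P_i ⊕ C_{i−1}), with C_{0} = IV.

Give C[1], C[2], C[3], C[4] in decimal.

C[1] = 147, C[2] = 152, C[3] = 191, C[4] = 21

C[1]: P[1] ⊕ 234 = 173; E(K, 173) = 147.
C[2]: P[2] ⊕ 147 = 166; E(K, 166) = 152.
C[3]: P[3] ⊕ 152 = 129; E(K, 129) = 191.
C[4]: P[4] ⊕ 191 = 43; E(K, 43) = 21.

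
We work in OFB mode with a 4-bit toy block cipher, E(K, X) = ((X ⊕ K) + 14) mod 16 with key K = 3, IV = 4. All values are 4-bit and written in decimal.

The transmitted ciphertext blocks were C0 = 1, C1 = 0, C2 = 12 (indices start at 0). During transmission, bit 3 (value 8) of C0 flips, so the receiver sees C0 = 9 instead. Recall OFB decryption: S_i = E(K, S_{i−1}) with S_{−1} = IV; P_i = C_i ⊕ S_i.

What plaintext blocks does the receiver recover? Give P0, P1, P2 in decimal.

Only C0 changed, to 9. In OFB, a change in C_i flips the same bit in P_i only; the keystream is unaffected. Decrypting the received ciphertext:
P0: S = E(K, 4) = 5; 9 ⊕ 5 = 12.
P1: S = E(K, 5) = 4; 0 ⊕ 4 = 4.
P2: S = E(K, 4) = 5; 12 ⊕ 5 = 9.
Blocks that differ from the original plaintext: P0.

P0 = 12, P1 = 4, P2 = 9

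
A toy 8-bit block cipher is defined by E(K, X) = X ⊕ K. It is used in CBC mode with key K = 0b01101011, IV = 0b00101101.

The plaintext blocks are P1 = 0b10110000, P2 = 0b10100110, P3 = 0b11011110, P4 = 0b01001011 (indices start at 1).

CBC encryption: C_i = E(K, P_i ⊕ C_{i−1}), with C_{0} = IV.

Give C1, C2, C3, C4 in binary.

C1 = 0b11110110, C2 = 0b00111011, C3 = 0b10001110, C4 = 0b10101110

C1: P1 ⊕ 0b00101101 = 0b10011101; E(K, 0b10011101) = 0b11110110.
C2: P2 ⊕ 0b11110110 = 0b01010000; E(K, 0b01010000) = 0b00111011.
C3: P3 ⊕ 0b00111011 = 0b11100101; E(K, 0b11100101) = 0b10001110.
C4: P4 ⊕ 0b10001110 = 0b11000101; E(K, 0b11000101) = 0b10101110.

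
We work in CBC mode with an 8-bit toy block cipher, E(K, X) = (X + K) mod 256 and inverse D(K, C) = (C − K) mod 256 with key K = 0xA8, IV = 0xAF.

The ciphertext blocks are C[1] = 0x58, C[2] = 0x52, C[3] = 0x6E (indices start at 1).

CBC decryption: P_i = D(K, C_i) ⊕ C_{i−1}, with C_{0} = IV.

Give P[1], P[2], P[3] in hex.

P[1] = 0x1F, P[2] = 0xF2, P[3] = 0x94

P[1]: D(K, 0x58) = 0xB0; 0xB0 ⊕ 0xAF = 0x1F.
P[2]: D(K, 0x52) = 0xAA; 0xAA ⊕ 0x58 = 0xF2.
P[3]: D(K, 0x6E) = 0xC6; 0xC6 ⊕ 0x52 = 0x94.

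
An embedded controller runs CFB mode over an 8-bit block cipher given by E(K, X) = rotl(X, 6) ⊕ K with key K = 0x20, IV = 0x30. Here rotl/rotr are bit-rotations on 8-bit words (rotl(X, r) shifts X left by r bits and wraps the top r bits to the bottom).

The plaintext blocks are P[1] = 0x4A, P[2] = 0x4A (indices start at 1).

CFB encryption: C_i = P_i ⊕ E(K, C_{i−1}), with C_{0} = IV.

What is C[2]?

C[2] = 0xF3

C[1]: E(K, 0x30) = 0x2C; 0x4A ⊕ 0x2C = 0x66.
C[2]: E(K, 0x66) = 0xB9; 0x4A ⊕ 0xB9 = 0xF3.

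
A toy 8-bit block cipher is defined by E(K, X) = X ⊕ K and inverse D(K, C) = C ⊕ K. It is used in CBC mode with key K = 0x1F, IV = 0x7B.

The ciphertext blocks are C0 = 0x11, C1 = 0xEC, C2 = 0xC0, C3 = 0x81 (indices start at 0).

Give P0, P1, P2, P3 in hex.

CBC decryption: P_i = D(K, C_i) ⊕ C_{i−1}, with C_{−1} = IV.
P0: D(K, 0x11) = 0x0E; 0x0E ⊕ 0x7B = 0x75.
P1: D(K, 0xEC) = 0xF3; 0xF3 ⊕ 0x11 = 0xE2.
P2: D(K, 0xC0) = 0xDF; 0xDF ⊕ 0xEC = 0x33.
P3: D(K, 0x81) = 0x9E; 0x9E ⊕ 0xC0 = 0x5E.

P0 = 0x75, P1 = 0xE2, P2 = 0x33, P3 = 0x5E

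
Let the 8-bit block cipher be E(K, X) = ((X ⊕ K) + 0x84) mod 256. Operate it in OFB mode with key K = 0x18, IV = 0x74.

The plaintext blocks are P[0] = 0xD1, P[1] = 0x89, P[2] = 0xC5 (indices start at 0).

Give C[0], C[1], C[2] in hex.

C[0] = 0x21, C[1] = 0xE5, C[2] = 0x3D

OFB encryption: S_i = E(K, S_{i−1}) with S_{−1} = IV; C_i = P_i ⊕ S_i.
C[0]: S = E(K, 0x74) = 0xF0; 0xD1 ⊕ 0xF0 = 0x21.
C[1]: S = E(K, 0xF0) = 0x6C; 0x89 ⊕ 0x6C = 0xE5.
C[2]: S = E(K, 0x6C) = 0xF8; 0xC5 ⊕ 0xF8 = 0x3D.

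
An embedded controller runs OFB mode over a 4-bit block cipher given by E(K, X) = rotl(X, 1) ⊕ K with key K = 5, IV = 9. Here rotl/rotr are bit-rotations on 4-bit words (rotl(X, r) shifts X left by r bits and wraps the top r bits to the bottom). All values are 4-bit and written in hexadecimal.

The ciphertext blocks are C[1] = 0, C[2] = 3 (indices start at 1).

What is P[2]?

P[2] = A

OFB decryption: S_i = E(K, S_{i−1}) with S_{0} = IV; P_i = C_i ⊕ S_i.
P[1]: S = E(K, 9) = 6; 0 ⊕ 6 = 6.
P[2]: S = E(K, 6) = 9; 3 ⊕ 9 = A.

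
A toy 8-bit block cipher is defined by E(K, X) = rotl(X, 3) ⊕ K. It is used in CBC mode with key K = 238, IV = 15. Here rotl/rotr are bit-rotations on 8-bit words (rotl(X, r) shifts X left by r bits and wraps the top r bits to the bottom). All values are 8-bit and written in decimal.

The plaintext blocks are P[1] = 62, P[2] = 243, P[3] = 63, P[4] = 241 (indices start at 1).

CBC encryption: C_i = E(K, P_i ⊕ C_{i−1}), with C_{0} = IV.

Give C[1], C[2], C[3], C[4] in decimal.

C[1]: P[1] ⊕ 15 = 49; E(K, 49) = 103.
C[2]: P[2] ⊕ 103 = 148; E(K, 148) = 74.
C[3]: P[3] ⊕ 74 = 117; E(K, 117) = 69.
C[4]: P[4] ⊕ 69 = 180; E(K, 180) = 75.

C[1] = 103, C[2] = 74, C[3] = 69, C[4] = 75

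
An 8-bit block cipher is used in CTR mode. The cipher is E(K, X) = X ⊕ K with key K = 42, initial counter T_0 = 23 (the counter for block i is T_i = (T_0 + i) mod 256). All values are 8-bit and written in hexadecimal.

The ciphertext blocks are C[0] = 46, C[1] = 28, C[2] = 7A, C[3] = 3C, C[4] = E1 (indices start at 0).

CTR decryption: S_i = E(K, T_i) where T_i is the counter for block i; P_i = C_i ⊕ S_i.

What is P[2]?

P[2]: T = 25, S = E(K, T) = 67; 7A ⊕ 67 = 1D.

P[2] = 1D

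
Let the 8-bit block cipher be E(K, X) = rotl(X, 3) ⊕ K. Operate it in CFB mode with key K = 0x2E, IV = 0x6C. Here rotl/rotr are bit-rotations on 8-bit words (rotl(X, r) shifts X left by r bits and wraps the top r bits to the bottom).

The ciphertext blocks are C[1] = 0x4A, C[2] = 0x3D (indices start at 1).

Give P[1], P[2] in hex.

P[1] = 0x07, P[2] = 0x41

CFB decryption: P_i = C_i ⊕ E(K, C_{i−1}), with C_{0} = IV.
P[1]: E(K, 0x6C) = 0x4D; 0x4A ⊕ 0x4D = 0x07.
P[2]: E(K, 0x4A) = 0x7C; 0x3D ⊕ 0x7C = 0x41.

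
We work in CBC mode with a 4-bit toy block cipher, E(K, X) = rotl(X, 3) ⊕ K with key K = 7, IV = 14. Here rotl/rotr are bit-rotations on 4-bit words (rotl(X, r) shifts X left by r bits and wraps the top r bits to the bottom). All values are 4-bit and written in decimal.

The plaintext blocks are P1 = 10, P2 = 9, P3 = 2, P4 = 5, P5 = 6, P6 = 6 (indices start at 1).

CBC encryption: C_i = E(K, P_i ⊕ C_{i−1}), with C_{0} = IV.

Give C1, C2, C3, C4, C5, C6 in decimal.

C1 = 5, C2 = 1, C3 = 14, C4 = 10, C5 = 1, C6 = 12

C1: P1 ⊕ 14 = 4; E(K, 4) = 5.
C2: P2 ⊕ 5 = 12; E(K, 12) = 1.
C3: P3 ⊕ 1 = 3; E(K, 3) = 14.
C4: P4 ⊕ 14 = 11; E(K, 11) = 10.
C5: P5 ⊕ 10 = 12; E(K, 12) = 1.
C6: P6 ⊕ 1 = 7; E(K, 7) = 12.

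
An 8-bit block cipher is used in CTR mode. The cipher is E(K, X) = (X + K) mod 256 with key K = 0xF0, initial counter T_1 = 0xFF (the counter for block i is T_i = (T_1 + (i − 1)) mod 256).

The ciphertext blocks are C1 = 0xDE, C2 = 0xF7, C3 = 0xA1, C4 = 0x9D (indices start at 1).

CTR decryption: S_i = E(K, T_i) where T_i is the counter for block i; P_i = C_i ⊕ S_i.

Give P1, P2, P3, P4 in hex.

P1 = 0x31, P2 = 0x07, P3 = 0x50, P4 = 0x6F

P1: T = 0xFF, S = E(K, T) = 0xEF; 0xDE ⊕ 0xEF = 0x31.
P2: T = 0x00, S = E(K, T) = 0xF0; 0xF7 ⊕ 0xF0 = 0x07.
P3: T = 0x01, S = E(K, T) = 0xF1; 0xA1 ⊕ 0xF1 = 0x50.
P4: T = 0x02, S = E(K, T) = 0xF2; 0x9D ⊕ 0xF2 = 0x6F.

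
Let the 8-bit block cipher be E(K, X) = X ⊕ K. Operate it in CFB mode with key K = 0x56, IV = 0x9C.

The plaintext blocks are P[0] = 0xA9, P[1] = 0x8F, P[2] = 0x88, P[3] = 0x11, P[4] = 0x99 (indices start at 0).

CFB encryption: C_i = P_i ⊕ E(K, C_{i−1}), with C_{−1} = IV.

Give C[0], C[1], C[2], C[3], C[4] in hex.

C[0] = 0x63, C[1] = 0xBA, C[2] = 0x64, C[3] = 0x23, C[4] = 0xEC

C[0]: E(K, 0x9C) = 0xCA; 0xA9 ⊕ 0xCA = 0x63.
C[1]: E(K, 0x63) = 0x35; 0x8F ⊕ 0x35 = 0xBA.
C[2]: E(K, 0xBA) = 0xEC; 0x88 ⊕ 0xEC = 0x64.
C[3]: E(K, 0x64) = 0x32; 0x11 ⊕ 0x32 = 0x23.
C[4]: E(K, 0x23) = 0x75; 0x99 ⊕ 0x75 = 0xEC.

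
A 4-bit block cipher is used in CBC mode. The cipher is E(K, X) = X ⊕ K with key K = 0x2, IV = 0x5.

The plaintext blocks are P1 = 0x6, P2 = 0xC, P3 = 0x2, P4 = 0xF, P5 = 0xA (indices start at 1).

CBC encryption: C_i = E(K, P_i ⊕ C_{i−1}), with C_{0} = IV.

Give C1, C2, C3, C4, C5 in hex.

C1: P1 ⊕ 0x5 = 0x3; E(K, 0x3) = 0x1.
C2: P2 ⊕ 0x1 = 0xD; E(K, 0xD) = 0xF.
C3: P3 ⊕ 0xF = 0xD; E(K, 0xD) = 0xF.
C4: P4 ⊕ 0xF = 0x0; E(K, 0x0) = 0x2.
C5: P5 ⊕ 0x2 = 0x8; E(K, 0x8) = 0xA.

C1 = 0x1, C2 = 0xF, C3 = 0xF, C4 = 0x2, C5 = 0xA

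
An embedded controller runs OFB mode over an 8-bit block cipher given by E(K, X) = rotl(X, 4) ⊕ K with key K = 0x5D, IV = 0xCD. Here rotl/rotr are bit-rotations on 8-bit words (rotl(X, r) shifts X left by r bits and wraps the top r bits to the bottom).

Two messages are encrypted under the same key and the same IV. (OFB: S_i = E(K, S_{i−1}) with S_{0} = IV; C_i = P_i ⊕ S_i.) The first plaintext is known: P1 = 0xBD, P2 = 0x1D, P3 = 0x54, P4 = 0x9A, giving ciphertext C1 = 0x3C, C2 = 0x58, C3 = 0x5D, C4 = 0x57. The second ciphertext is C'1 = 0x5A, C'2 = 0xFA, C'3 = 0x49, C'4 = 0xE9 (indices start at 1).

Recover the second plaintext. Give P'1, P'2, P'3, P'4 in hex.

In OFB with a reused IV, both messages share the same keystream S_i, so C_i ⊕ C'_i = P_i ⊕ P'_i and thus P'_i = P_i ⊕ C_i ⊕ C'_i.
P'1: 0xBD ⊕ 0x3C ⊕ 0x5A = 0xDB.
P'2: 0x1D ⊕ 0x58 ⊕ 0xFA = 0xBF.
P'3: 0x54 ⊕ 0x5D ⊕ 0x49 = 0x40.
P'4: 0x9A ⊕ 0x57 ⊕ 0xE9 = 0x24.

P'1 = 0xDB, P'2 = 0xBF, P'3 = 0x40, P'4 = 0x24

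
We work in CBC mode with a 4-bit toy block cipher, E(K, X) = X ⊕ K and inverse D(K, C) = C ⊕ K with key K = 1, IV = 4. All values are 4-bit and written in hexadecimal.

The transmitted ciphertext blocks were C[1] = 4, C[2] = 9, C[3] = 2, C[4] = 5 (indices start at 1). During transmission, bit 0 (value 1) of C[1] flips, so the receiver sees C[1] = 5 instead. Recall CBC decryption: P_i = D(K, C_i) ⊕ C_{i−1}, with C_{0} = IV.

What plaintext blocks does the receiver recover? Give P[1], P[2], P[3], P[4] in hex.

P[1] = 0, P[2] = D, P[3] = A, P[4] = 6

Only C[1] changed, to 5. In CBC, a change in C_i garbles P_i and flips the same bit in P_{i+1}. Decrypting the received ciphertext:
P[1]: D(K, 5) = 4; 4 ⊕ 4 = 0.
P[2]: D(K, 9) = 8; 8 ⊕ 5 = D.
P[3]: D(K, 2) = 3; 3 ⊕ 9 = A.
P[4]: D(K, 5) = 4; 4 ⊕ 2 = 6.
Blocks that differ from the original plaintext: P[1], P[2].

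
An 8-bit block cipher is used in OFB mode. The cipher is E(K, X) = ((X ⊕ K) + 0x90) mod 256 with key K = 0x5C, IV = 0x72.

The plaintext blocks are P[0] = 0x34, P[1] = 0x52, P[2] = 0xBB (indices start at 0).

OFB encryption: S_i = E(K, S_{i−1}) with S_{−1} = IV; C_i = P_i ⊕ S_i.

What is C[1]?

C[1] = 0x20

C[0]: S = E(K, 0x72) = 0xBE; 0x34 ⊕ 0xBE = 0x8A.
C[1]: S = E(K, 0xBE) = 0x72; 0x52 ⊕ 0x72 = 0x20.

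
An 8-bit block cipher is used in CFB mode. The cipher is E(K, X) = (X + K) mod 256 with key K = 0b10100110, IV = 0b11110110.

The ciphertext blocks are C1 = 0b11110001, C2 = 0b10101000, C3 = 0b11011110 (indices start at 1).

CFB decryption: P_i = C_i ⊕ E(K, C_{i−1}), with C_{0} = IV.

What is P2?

P2: E(K, 0b11110001) = 0b10010111; 0b10101000 ⊕ 0b10010111 = 0b00111111.

P2 = 0b00111111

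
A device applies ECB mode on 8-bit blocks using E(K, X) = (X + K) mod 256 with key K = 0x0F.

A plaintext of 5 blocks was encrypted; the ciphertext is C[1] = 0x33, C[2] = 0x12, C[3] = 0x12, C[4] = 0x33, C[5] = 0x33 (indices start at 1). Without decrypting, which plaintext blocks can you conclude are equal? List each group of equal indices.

P[1] = P[4] = P[5]; P[2] = P[3]

ECB encrypts each block independently with the same key, so equal ciphertext blocks imply equal plaintext blocks.
C[1] = C[4] = C[5] = 0x33, so P[1] = P[4] = P[5].
C[2] = C[3] = 0x12, so P[2] = P[3].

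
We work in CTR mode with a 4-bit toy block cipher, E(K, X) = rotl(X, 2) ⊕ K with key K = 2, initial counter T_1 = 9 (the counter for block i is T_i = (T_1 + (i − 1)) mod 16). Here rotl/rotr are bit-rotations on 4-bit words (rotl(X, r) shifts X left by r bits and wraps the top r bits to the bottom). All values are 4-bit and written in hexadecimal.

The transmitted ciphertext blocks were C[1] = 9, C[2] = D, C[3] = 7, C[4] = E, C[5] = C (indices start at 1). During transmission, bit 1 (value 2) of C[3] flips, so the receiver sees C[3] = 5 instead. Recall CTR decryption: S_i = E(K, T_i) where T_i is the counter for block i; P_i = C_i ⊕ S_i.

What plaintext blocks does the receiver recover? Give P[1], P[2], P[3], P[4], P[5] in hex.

P[1] = D, P[2] = 5, P[3] = 9, P[4] = F, P[5] = 9

Only C[3] changed, to 5. In CTR, a change in C_i flips the same bit in P_i only; the keystream is unaffected. Decrypting the received ciphertext:
P[1]: T = 9, S = E(K, T) = 4; 9 ⊕ 4 = D.
P[2]: T = A, S = E(K, T) = 8; D ⊕ 8 = 5.
P[3]: T = B, S = E(K, T) = C; 5 ⊕ C = 9.
P[4]: T = C, S = E(K, T) = 1; E ⊕ 1 = F.
P[5]: T = D, S = E(K, T) = 5; C ⊕ 5 = 9.
Blocks that differ from the original plaintext: P[3].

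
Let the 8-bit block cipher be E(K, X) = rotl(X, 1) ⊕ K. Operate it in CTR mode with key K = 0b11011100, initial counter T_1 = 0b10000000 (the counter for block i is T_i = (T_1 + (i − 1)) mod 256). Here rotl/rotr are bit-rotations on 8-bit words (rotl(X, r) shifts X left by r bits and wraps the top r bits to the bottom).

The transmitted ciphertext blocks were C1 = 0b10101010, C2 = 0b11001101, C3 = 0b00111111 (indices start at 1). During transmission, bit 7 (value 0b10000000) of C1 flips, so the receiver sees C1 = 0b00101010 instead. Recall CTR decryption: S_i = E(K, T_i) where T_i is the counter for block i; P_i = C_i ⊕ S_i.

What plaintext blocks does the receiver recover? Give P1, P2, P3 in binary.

Only C1 changed, to 0b00101010. In CTR, a change in C_i flips the same bit in P_i only; the keystream is unaffected. Decrypting the received ciphertext:
P1: T = 0b10000000, S = E(K, T) = 0b11011101; 0b00101010 ⊕ 0b11011101 = 0b11110111.
P2: T = 0b10000001, S = E(K, T) = 0b11011111; 0b11001101 ⊕ 0b11011111 = 0b00010010.
P3: T = 0b10000010, S = E(K, T) = 0b11011001; 0b00111111 ⊕ 0b11011001 = 0b11100110.
Blocks that differ from the original plaintext: P1.

P1 = 0b11110111, P2 = 0b00010010, P3 = 0b11100110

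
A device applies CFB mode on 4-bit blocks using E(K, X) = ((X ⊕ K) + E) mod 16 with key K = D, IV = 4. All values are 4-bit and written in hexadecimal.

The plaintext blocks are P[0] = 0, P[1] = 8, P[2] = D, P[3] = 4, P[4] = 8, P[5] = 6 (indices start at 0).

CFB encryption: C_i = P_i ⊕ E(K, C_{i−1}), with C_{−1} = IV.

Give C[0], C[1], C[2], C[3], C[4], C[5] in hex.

C[0] = 7, C[1] = 0, C[2] = 6, C[3] = D, C[4] = 6, C[5] = F

C[0]: E(K, 4) = 7; 0 ⊕ 7 = 7.
C[1]: E(K, 7) = 8; 8 ⊕ 8 = 0.
C[2]: E(K, 0) = B; D ⊕ B = 6.
C[3]: E(K, 6) = 9; 4 ⊕ 9 = D.
C[4]: E(K, D) = E; 8 ⊕ E = 6.
C[5]: E(K, 6) = 9; 6 ⊕ 9 = F.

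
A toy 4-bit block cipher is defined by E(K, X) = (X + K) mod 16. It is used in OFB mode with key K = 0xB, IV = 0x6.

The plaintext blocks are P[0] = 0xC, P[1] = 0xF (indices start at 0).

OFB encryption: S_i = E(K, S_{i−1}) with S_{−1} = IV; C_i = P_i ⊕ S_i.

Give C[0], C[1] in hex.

C[0] = 0xD, C[1] = 0x3

C[0]: S = E(K, 0x6) = 0x1; 0xC ⊕ 0x1 = 0xD.
C[1]: S = E(K, 0x1) = 0xC; 0xF ⊕ 0xC = 0x3.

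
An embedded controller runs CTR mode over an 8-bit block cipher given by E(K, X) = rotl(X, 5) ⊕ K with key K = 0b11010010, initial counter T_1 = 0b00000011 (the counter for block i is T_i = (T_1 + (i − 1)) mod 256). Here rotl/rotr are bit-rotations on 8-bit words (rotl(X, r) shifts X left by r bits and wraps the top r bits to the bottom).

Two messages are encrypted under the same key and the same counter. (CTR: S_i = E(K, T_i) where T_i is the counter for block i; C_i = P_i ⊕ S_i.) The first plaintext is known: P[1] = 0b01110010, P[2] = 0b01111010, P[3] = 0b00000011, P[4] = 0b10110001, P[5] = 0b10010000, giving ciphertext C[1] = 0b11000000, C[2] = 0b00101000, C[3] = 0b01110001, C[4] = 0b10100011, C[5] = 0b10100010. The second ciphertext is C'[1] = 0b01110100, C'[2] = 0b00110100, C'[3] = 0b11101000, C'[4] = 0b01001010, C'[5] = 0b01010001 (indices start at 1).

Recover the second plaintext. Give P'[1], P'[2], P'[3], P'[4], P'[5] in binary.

In CTR with a reused counter, both messages share the same keystream S_i, so C_i ⊕ C'_i = P_i ⊕ P'_i and thus P'_i = P_i ⊕ C_i ⊕ C'_i.
P'[1]: 0b01110010 ⊕ 0b11000000 ⊕ 0b01110100 = 0b11000110.
P'[2]: 0b01111010 ⊕ 0b00101000 ⊕ 0b00110100 = 0b01100110.
P'[3]: 0b00000011 ⊕ 0b01110001 ⊕ 0b11101000 = 0b10011010.
P'[4]: 0b10110001 ⊕ 0b10100011 ⊕ 0b01001010 = 0b01011000.
P'[5]: 0b10010000 ⊕ 0b10100010 ⊕ 0b01010001 = 0b01100011.

P'[1] = 0b11000110, P'[2] = 0b01100110, P'[3] = 0b10011010, P'[4] = 0b01011000, P'[5] = 0b01100011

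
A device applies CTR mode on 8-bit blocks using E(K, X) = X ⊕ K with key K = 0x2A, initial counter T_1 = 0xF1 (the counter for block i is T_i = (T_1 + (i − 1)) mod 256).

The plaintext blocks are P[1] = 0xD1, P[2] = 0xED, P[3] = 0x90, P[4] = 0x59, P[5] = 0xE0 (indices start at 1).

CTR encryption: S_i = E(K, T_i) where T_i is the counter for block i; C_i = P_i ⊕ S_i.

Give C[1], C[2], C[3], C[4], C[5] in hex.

C[1]: T = 0xF1, S = E(K, T) = 0xDB; 0xD1 ⊕ 0xDB = 0x0A.
C[2]: T = 0xF2, S = E(K, T) = 0xD8; 0xED ⊕ 0xD8 = 0x35.
C[3]: T = 0xF3, S = E(K, T) = 0xD9; 0x90 ⊕ 0xD9 = 0x49.
C[4]: T = 0xF4, S = E(K, T) = 0xDE; 0x59 ⊕ 0xDE = 0x87.
C[5]: T = 0xF5, S = E(K, T) = 0xDF; 0xE0 ⊕ 0xDF = 0x3F.

C[1] = 0x0A, C[2] = 0x35, C[3] = 0x49, C[4] = 0x87, C[5] = 0x3F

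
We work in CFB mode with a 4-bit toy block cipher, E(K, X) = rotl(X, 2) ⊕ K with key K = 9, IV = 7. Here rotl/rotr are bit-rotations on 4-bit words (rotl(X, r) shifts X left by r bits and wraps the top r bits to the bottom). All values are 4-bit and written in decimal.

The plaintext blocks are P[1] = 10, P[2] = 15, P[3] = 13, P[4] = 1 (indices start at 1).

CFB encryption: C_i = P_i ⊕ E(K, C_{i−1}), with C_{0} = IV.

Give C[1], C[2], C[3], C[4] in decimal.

C[1] = 14, C[2] = 13, C[3] = 3, C[4] = 4

C[1]: E(K, 7) = 4; 10 ⊕ 4 = 14.
C[2]: E(K, 14) = 2; 15 ⊕ 2 = 13.
C[3]: E(K, 13) = 14; 13 ⊕ 14 = 3.
C[4]: E(K, 3) = 5; 1 ⊕ 5 = 4.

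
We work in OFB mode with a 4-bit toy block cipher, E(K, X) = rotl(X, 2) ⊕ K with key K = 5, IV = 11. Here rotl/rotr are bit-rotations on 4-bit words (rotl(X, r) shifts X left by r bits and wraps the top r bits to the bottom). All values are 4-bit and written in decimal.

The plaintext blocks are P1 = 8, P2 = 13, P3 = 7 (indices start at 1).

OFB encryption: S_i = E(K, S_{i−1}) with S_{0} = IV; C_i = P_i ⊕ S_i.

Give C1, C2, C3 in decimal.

C1: S = E(K, 11) = 11; 8 ⊕ 11 = 3.
C2: S = E(K, 11) = 11; 13 ⊕ 11 = 6.
C3: S = E(K, 11) = 11; 7 ⊕ 11 = 12.

C1 = 3, C2 = 6, C3 = 12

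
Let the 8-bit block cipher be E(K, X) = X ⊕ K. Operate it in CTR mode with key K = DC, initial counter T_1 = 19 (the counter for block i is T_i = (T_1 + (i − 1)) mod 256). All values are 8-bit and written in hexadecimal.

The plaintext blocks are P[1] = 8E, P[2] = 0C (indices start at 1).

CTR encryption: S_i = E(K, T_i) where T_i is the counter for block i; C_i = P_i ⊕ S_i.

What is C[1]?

C[1] = 4B

C[1]: T = 19, S = E(K, T) = C5; 8E ⊕ C5 = 4B.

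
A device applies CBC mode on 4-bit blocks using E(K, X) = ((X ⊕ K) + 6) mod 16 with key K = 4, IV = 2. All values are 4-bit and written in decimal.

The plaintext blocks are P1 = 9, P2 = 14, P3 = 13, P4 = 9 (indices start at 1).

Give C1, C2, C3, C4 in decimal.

CBC encryption: C_i = E(K, P_i ⊕ C_{i−1}), with C_{0} = IV.
C1: P1 ⊕ 2 = 11; E(K, 11) = 5.
C2: P2 ⊕ 5 = 11; E(K, 11) = 5.
C3: P3 ⊕ 5 = 8; E(K, 8) = 2.
C4: P4 ⊕ 2 = 11; E(K, 11) = 5.

C1 = 5, C2 = 5, C3 = 2, C4 = 5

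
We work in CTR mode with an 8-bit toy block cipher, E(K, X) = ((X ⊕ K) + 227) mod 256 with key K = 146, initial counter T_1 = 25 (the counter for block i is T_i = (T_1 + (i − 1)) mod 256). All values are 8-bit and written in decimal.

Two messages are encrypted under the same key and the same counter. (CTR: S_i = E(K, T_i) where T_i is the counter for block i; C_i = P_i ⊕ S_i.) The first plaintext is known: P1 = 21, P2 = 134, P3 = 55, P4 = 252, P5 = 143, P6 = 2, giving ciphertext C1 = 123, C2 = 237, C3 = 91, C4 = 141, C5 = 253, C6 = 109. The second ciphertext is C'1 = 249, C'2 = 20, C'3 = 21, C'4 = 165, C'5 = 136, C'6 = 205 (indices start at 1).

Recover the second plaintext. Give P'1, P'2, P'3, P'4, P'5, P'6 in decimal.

In CTR with a reused counter, both messages share the same keystream S_i, so C_i ⊕ C'_i = P_i ⊕ P'_i and thus P'_i = P_i ⊕ C_i ⊕ C'_i.
P'1: 21 ⊕ 123 ⊕ 249 = 151.
P'2: 134 ⊕ 237 ⊕ 20 = 127.
P'3: 55 ⊕ 91 ⊕ 21 = 121.
P'4: 252 ⊕ 141 ⊕ 165 = 212.
P'5: 143 ⊕ 253 ⊕ 136 = 250.
P'6: 2 ⊕ 109 ⊕ 205 = 162.

P'1 = 151, P'2 = 127, P'3 = 121, P'4 = 212, P'5 = 250, P'6 = 162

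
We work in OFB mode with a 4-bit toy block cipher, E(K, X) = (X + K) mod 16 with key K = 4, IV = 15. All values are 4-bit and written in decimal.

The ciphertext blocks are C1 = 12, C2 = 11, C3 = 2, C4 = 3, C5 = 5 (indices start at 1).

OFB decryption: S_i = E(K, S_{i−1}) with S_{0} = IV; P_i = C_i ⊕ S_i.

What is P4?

P4 = 12

P1: S = E(K, 15) = 3; 12 ⊕ 3 = 15.
P2: S = E(K, 3) = 7; 11 ⊕ 7 = 12.
P3: S = E(K, 7) = 11; 2 ⊕ 11 = 9.
P4: S = E(K, 11) = 15; 3 ⊕ 15 = 12.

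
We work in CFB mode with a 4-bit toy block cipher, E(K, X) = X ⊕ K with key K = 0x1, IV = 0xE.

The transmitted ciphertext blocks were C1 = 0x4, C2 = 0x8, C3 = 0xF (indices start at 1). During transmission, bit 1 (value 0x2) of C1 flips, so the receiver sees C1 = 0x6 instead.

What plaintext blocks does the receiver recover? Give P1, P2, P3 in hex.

CFB decryption: P_i = C_i ⊕ E(K, C_{i−1}), with C_{0} = IV.
Only C1 changed, to 0x6. In CFB, a change in C_i flips the same bit in P_i and garbles P_{i+1}. Decrypting the received ciphertext:
P1: E(K, 0xE) = 0xF; 0x6 ⊕ 0xF = 0x9.
P2: E(K, 0x6) = 0x7; 0x8 ⊕ 0x7 = 0xF.
P3: E(K, 0x8) = 0x9; 0xF ⊕ 0x9 = 0x6.
Blocks that differ from the original plaintext: P1, P2.

P1 = 0x9, P2 = 0xF, P3 = 0x6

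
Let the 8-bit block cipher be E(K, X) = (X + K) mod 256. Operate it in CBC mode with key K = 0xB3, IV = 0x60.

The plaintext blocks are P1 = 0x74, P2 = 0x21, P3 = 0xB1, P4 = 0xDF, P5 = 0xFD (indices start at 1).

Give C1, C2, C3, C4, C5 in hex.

CBC encryption: C_i = E(K, P_i ⊕ C_{i−1}), with C_{0} = IV.
C1: P1 ⊕ 0x60 = 0x14; E(K, 0x14) = 0xC7.
C2: P2 ⊕ 0xC7 = 0xE6; E(K, 0xE6) = 0x99.
C3: P3 ⊕ 0x99 = 0x28; E(K, 0x28) = 0xDB.
C4: P4 ⊕ 0xDB = 0x04; E(K, 0x04) = 0xB7.
C5: P5 ⊕ 0xB7 = 0x4A; E(K, 0x4A) = 0xFD.

C1 = 0xC7, C2 = 0x99, C3 = 0xDB, C4 = 0xB7, C5 = 0xFD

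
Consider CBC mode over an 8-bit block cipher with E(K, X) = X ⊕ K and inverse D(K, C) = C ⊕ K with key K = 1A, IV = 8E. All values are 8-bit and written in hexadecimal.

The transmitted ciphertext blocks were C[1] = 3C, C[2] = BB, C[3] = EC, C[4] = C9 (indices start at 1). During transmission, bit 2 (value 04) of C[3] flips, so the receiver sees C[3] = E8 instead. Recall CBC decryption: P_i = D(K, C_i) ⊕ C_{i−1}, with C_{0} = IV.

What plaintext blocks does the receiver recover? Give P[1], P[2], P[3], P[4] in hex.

Only C[3] changed, to E8. In CBC, a change in C_i garbles P_i and flips the same bit in P_{i+1}. Decrypting the received ciphertext:
P[1]: D(K, 3C) = 26; 26 ⊕ 8E = A8.
P[2]: D(K, BB) = A1; A1 ⊕ 3C = 9D.
P[3]: D(K, E8) = F2; F2 ⊕ BB = 49.
P[4]: D(K, C9) = D3; D3 ⊕ E8 = 3B.
Blocks that differ from the original plaintext: P[3], P[4].

P[1] = A8, P[2] = 9D, P[3] = 49, P[4] = 3B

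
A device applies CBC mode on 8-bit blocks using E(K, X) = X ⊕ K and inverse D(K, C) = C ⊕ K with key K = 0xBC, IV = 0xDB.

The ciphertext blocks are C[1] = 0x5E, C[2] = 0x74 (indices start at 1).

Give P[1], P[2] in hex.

P[1] = 0x39, P[2] = 0x96

CBC decryption: P_i = D(K, C_i) ⊕ C_{i−1}, with C_{0} = IV.
P[1]: D(K, 0x5E) = 0xE2; 0xE2 ⊕ 0xDB = 0x39.
P[2]: D(K, 0x74) = 0xC8; 0xC8 ⊕ 0x5E = 0x96.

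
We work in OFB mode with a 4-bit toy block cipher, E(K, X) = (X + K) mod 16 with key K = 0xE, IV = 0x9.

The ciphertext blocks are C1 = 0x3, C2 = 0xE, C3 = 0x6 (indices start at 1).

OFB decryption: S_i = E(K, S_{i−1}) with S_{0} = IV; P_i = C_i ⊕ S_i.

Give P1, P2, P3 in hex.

P1: S = E(K, 0x9) = 0x7; 0x3 ⊕ 0x7 = 0x4.
P2: S = E(K, 0x7) = 0x5; 0xE ⊕ 0x5 = 0xB.
P3: S = E(K, 0x5) = 0x3; 0x6 ⊕ 0x3 = 0x5.

P1 = 0x4, P2 = 0xB, P3 = 0x5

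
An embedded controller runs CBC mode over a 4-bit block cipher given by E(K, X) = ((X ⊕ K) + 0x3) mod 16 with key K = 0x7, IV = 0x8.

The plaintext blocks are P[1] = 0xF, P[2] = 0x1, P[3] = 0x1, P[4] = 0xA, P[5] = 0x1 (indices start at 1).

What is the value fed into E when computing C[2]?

CBC encryption: C_i = E(K, P_i ⊕ C_{i−1}), with C_{0} = IV.
C[1]: P[1] ⊕ 0x8 = 0x7; E(K, 0x7) = 0x3.
C[2]: P[2] ⊕ 0x3 = 0x2; E(K, 0x2) = 0x8.
So the input to E for block [2] is 0x2.

0x2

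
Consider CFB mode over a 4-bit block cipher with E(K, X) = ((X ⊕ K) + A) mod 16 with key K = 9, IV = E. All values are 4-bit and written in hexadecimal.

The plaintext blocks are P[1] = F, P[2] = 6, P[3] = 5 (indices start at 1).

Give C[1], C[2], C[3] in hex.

C[1] = E, C[2] = 7, C[3] = D

CFB encryption: C_i = P_i ⊕ E(K, C_{i−1}), with C_{0} = IV.
C[1]: E(K, E) = 1; F ⊕ 1 = E.
C[2]: E(K, E) = 1; 6 ⊕ 1 = 7.
C[3]: E(K, 7) = 8; 5 ⊕ 8 = D.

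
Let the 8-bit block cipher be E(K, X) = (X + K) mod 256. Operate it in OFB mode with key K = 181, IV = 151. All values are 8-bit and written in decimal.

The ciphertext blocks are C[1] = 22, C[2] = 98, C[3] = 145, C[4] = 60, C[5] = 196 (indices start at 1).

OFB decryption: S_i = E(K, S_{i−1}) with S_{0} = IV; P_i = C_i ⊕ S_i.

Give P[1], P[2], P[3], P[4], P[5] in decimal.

P[1]: S = E(K, 151) = 76; 22 ⊕ 76 = 90.
P[2]: S = E(K, 76) = 1; 98 ⊕ 1 = 99.
P[3]: S = E(K, 1) = 182; 145 ⊕ 182 = 39.
P[4]: S = E(K, 182) = 107; 60 ⊕ 107 = 87.
P[5]: S = E(K, 107) = 32; 196 ⊕ 32 = 228.

P[1] = 90, P[2] = 99, P[3] = 39, P[4] = 87, P[5] = 228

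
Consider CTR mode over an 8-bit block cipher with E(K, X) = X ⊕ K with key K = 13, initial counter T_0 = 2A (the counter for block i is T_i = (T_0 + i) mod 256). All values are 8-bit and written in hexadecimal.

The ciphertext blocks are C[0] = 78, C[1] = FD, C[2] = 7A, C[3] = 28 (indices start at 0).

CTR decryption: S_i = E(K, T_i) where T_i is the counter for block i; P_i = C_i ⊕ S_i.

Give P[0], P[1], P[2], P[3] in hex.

P[0] = 41, P[1] = C5, P[2] = 45, P[3] = 16

P[0]: T = 2A, S = E(K, T) = 39; 78 ⊕ 39 = 41.
P[1]: T = 2B, S = E(K, T) = 38; FD ⊕ 38 = C5.
P[2]: T = 2C, S = E(K, T) = 3F; 7A ⊕ 3F = 45.
P[3]: T = 2D, S = E(K, T) = 3E; 28 ⊕ 3E = 16.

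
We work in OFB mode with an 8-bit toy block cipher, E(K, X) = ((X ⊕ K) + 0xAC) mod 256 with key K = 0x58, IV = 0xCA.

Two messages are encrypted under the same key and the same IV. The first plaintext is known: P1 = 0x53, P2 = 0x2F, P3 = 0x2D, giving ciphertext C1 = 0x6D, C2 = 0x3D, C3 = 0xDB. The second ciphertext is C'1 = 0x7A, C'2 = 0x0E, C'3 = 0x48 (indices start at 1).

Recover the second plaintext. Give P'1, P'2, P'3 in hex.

In OFB with a reused IV, both messages share the same keystream S_i, so C_i ⊕ C'_i = P_i ⊕ P'_i and thus P'_i = P_i ⊕ C_i ⊕ C'_i.
P'1: 0x53 ⊕ 0x6D ⊕ 0x7A = 0x44.
P'2: 0x2F ⊕ 0x3D ⊕ 0x0E = 0x1C.
P'3: 0x2D ⊕ 0xDB ⊕ 0x48 = 0xBE.

P'1 = 0x44, P'2 = 0x1C, P'3 = 0xBE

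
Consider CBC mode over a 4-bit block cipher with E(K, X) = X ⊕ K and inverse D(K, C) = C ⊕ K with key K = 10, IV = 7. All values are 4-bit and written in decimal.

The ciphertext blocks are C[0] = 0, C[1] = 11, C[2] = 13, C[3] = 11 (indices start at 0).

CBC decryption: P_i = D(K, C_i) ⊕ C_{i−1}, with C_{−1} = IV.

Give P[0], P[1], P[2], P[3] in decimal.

P[0] = 13, P[1] = 1, P[2] = 12, P[3] = 12

P[0]: D(K, 0) = 10; 10 ⊕ 7 = 13.
P[1]: D(K, 11) = 1; 1 ⊕ 0 = 1.
P[2]: D(K, 13) = 7; 7 ⊕ 11 = 12.
P[3]: D(K, 11) = 1; 1 ⊕ 13 = 12.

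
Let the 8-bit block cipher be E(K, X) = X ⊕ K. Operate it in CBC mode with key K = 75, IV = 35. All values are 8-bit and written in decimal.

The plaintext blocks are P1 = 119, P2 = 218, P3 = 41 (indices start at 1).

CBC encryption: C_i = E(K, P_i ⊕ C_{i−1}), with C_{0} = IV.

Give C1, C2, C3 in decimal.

C1: P1 ⊕ 35 = 84; E(K, 84) = 31.
C2: P2 ⊕ 31 = 197; E(K, 197) = 142.
C3: P3 ⊕ 142 = 167; E(K, 167) = 236.

C1 = 31, C2 = 142, C3 = 236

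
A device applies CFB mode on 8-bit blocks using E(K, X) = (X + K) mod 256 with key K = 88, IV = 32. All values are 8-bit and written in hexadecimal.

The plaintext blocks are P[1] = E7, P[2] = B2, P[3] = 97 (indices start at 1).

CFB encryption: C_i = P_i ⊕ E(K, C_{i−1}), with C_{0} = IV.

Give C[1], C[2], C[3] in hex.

C[1]: E(K, 32) = BA; E7 ⊕ BA = 5D.
C[2]: E(K, 5D) = E5; B2 ⊕ E5 = 57.
C[3]: E(K, 57) = DF; 97 ⊕ DF = 48.

C[1] = 5D, C[2] = 57, C[3] = 48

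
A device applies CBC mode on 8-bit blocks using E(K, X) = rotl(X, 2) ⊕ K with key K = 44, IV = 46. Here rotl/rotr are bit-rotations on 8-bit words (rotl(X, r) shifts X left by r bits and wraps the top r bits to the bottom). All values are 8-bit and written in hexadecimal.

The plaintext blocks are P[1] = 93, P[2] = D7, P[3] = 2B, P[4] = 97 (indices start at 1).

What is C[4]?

C[4] = CC

CBC encryption: C_i = E(K, P_i ⊕ C_{i−1}), with C_{0} = IV.
C[1]: P[1] ⊕ 46 = D5; E(K, D5) = 13.
C[2]: P[2] ⊕ 13 = C4; E(K, C4) = 57.
C[3]: P[3] ⊕ 57 = 7C; E(K, 7C) = B5.
C[4]: P[4] ⊕ B5 = 22; E(K, 22) = CC.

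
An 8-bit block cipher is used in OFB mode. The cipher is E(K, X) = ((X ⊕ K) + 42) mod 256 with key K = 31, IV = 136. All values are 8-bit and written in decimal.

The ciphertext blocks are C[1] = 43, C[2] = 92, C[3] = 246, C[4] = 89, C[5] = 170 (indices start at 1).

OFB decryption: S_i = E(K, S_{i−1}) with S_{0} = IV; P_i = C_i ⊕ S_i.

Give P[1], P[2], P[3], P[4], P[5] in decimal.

P[1]: S = E(K, 136) = 193; 43 ⊕ 193 = 234.
P[2]: S = E(K, 193) = 8; 92 ⊕ 8 = 84.
P[3]: S = E(K, 8) = 65; 246 ⊕ 65 = 183.
P[4]: S = E(K, 65) = 136; 89 ⊕ 136 = 209.
P[5]: S = E(K, 136) = 193; 170 ⊕ 193 = 107.

P[1] = 234, P[2] = 84, P[3] = 183, P[4] = 209, P[5] = 107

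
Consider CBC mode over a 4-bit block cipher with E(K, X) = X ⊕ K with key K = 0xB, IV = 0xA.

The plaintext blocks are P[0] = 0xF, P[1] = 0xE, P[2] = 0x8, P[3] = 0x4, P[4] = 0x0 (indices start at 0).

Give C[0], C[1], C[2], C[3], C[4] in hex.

C[0] = 0xE, C[1] = 0xB, C[2] = 0x8, C[3] = 0x7, C[4] = 0xC

CBC encryption: C_i = E(K, P_i ⊕ C_{i−1}), with C_{−1} = IV.
C[0]: P[0] ⊕ 0xA = 0x5; E(K, 0x5) = 0xE.
C[1]: P[1] ⊕ 0xE = 0x0; E(K, 0x0) = 0xB.
C[2]: P[2] ⊕ 0xB = 0x3; E(K, 0x3) = 0x8.
C[3]: P[3] ⊕ 0x8 = 0xC; E(K, 0xC) = 0x7.
C[4]: P[4] ⊕ 0x7 = 0x7; E(K, 0x7) = 0xC.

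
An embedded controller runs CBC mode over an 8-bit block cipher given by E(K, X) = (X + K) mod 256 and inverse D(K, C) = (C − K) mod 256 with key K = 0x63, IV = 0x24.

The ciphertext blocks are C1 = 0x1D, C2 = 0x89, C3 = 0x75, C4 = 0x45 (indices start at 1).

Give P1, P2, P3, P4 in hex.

P1 = 0x9E, P2 = 0x3B, P3 = 0x9B, P4 = 0x97

CBC decryption: P_i = D(K, C_i) ⊕ C_{i−1}, with C_{0} = IV.
P1: D(K, 0x1D) = 0xBA; 0xBA ⊕ 0x24 = 0x9E.
P2: D(K, 0x89) = 0x26; 0x26 ⊕ 0x1D = 0x3B.
P3: D(K, 0x75) = 0x12; 0x12 ⊕ 0x89 = 0x9B.
P4: D(K, 0x45) = 0xE2; 0xE2 ⊕ 0x75 = 0x97.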